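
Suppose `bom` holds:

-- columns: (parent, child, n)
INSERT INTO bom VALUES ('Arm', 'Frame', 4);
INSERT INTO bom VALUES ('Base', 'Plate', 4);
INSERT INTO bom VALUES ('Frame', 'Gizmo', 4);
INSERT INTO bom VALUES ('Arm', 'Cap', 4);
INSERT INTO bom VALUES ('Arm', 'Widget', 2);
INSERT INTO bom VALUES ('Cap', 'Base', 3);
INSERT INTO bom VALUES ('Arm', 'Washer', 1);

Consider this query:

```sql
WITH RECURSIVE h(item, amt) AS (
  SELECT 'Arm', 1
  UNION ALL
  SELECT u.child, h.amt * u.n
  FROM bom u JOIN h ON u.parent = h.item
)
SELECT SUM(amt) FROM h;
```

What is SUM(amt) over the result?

88

Base: (Arm, amt=1).
Iteration 1: components of {Arm} -> Cap = 1*4 = 4, Frame = 1*4 = 4, Washer = 1*1 = 1, Widget = 1*2 = 2.
Iteration 2: components of {Cap,Frame,Washer,Widget} -> Base = 4*3 = 12, Gizmo = 4*4 = 16.
Iteration 3: components of {Base,Gizmo} -> Plate = 12*4 = 48.
Iteration 4: no further components; recursion stops.
SUM(amt) = 1 + 4 + 2 + 4 + 1 + 12 + 16 + 48 = 88.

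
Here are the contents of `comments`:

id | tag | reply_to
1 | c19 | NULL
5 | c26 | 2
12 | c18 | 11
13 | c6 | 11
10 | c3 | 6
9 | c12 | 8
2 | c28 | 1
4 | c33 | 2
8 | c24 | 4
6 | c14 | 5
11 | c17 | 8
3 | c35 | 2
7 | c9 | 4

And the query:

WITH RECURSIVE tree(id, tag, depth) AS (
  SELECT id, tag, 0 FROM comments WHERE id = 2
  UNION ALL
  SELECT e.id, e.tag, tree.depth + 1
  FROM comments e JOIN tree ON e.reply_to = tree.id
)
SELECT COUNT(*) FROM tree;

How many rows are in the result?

12

Base: id=2 (c28) at depth 0.
Iteration 1: rows with reply_to in {2} -> c35 (id 3, depth 1), c33 (id 4, depth 1), c26 (id 5, depth 1).
Iteration 2: rows with reply_to in {3,4,5} -> c14 (id 6, depth 2), c9 (id 7, depth 2), c24 (id 8, depth 2).
Iteration 3: rows with reply_to in {6,7,8} -> c12 (id 9, depth 3), c3 (id 10, depth 3), c17 (id 11, depth 3).
Iteration 4: rows with reply_to in {9,10,11} -> c18 (id 12, depth 4), c6 (id 13, depth 4).
Iteration 5: no rows with reply_to in {12,13}; recursion stops.
Total rows emitted: 12.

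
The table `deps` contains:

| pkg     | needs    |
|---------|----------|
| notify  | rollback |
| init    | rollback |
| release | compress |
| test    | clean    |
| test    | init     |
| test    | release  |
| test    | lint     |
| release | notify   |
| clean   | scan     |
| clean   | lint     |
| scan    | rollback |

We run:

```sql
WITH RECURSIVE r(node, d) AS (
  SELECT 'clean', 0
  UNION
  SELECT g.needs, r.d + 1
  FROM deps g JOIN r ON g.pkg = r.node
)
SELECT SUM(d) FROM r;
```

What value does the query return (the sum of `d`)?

4

Base: (clean, d=0).
Iteration 1: edges from {clean} -> (lint, d=1), (scan, d=1).
Iteration 2: edges from {lint,scan} -> (rollback, d=2).
Iteration 3: no outgoing edges from {rollback}; recursion stops.
SUM(d) = 0 + 1 + 1 + 2 = 4.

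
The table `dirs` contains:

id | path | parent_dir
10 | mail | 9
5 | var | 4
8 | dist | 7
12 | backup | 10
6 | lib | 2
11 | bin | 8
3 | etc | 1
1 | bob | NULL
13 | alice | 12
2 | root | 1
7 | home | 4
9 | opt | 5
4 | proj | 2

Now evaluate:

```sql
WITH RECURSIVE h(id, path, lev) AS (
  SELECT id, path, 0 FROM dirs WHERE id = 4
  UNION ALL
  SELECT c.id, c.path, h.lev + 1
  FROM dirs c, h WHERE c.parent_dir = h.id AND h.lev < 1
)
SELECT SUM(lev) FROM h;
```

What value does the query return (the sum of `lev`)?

2

Base: id=4 (proj) at lev 0.
Iteration 1: rows with parent_dir in {4} -> var (id 5, lev 1), home (id 7, lev 1).
Iteration 2: lev < 1 fails for all current rows; recursion stops.
SUM(lev) = 0 + 1 + 1 = 2.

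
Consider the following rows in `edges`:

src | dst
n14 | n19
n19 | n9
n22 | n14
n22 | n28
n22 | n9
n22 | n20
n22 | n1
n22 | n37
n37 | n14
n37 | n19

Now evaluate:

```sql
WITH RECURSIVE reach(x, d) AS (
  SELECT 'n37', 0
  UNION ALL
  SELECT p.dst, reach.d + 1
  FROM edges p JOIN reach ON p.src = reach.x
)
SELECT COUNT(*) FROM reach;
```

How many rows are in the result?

6

Base: (n37, d=0).
Iteration 1: edges from {n37} -> (n14, d=1), (n19, d=1).
Iteration 2: edges from {n14,n19} -> (n19, d=2), (n9, d=2).
Iteration 3: edges from {n19,n9} -> (n9, d=3).
Iteration 4: no outgoing edges from {n9}; recursion stops.
Total rows emitted: 6.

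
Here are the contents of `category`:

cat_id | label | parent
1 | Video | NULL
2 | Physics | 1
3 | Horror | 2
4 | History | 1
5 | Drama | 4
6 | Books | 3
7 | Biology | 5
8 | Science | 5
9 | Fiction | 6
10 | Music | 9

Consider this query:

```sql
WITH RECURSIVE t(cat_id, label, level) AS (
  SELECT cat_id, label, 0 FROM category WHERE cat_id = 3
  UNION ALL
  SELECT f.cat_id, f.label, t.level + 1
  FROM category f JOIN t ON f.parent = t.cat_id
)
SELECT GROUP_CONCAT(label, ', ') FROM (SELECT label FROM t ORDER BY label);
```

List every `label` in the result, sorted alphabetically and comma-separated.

Books, Fiction, Horror, Music

Base: cat_id=3 (Horror) at level 0.
Iteration 1: rows with parent in {3} -> Books (id 6, level 1).
Iteration 2: rows with parent in {6} -> Fiction (id 9, level 2).
Iteration 3: rows with parent in {9} -> Music (id 10, level 3).
Iteration 4: no rows with parent in {10}; recursion stops.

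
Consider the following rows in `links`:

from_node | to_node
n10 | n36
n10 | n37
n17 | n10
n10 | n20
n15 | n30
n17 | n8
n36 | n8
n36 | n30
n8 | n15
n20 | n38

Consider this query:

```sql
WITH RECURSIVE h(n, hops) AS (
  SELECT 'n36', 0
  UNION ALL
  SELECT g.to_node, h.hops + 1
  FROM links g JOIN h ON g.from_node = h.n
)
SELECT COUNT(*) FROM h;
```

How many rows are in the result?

5

Base: (n36, hops=0).
Iteration 1: edges from {n36} -> (n30, hops=1), (n8, hops=1).
Iteration 2: edges from {n30,n8} -> (n15, hops=2).
Iteration 3: edges from {n15} -> (n30, hops=3).
Iteration 4: no outgoing edges from {n30}; recursion stops.
Total rows emitted: 5.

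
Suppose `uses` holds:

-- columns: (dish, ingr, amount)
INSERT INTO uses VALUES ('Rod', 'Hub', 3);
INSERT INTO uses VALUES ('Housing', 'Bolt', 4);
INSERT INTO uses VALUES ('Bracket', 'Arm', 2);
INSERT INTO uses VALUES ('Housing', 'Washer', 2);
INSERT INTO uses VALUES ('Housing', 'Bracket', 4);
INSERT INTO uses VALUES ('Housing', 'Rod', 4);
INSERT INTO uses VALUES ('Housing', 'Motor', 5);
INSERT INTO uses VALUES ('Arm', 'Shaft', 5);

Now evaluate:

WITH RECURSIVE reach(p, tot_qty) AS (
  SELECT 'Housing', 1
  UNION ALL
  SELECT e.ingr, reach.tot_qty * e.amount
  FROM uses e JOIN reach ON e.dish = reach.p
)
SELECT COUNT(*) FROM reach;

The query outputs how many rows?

Base: (Housing, tot_qty=1).
Iteration 1: components of {Housing} -> Bolt = 1*4 = 4, Bracket = 1*4 = 4, Motor = 1*5 = 5, Rod = 1*4 = 4, Washer = 1*2 = 2.
Iteration 2: components of {Bolt,Bracket,Motor,Rod,Washer} -> Arm = 4*2 = 8, Hub = 4*3 = 12.
Iteration 3: components of {Arm,Hub} -> Shaft = 8*5 = 40.
Iteration 4: no further components; recursion stops.
Total rows emitted: 9.

9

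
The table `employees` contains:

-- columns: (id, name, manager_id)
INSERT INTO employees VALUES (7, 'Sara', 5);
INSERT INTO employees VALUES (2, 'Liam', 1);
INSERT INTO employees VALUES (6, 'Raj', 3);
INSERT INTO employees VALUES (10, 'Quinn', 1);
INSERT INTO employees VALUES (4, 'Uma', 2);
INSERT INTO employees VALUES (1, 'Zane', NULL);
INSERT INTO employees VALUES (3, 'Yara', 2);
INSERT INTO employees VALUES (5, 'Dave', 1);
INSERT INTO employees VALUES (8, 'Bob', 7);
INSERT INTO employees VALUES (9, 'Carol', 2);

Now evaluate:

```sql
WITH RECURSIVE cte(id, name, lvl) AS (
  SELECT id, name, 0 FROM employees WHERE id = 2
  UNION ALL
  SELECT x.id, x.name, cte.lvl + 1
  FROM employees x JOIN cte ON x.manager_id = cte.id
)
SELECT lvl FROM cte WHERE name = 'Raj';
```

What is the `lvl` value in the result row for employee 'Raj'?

2

Base: id=2 (Liam) at lvl 0.
Iteration 1: rows with manager_id in {2} -> Yara (id 3, lvl 1), Uma (id 4, lvl 1), Carol (id 9, lvl 1).
Iteration 2: rows with manager_id in {3,4,9} -> Raj (id 6, lvl 2).
Iteration 3: no rows with manager_id in {6}; recursion stops.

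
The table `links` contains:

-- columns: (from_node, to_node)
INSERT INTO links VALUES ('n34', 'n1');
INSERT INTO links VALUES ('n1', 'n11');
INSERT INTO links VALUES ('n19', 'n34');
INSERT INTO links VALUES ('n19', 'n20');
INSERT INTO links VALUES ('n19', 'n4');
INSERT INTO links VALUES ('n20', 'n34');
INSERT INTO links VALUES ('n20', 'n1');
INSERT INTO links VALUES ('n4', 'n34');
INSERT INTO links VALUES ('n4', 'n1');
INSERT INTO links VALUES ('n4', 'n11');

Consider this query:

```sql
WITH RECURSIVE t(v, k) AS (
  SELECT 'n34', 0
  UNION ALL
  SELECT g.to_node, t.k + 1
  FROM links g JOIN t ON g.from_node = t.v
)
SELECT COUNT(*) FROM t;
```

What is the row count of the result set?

3

Base: (n34, k=0).
Iteration 1: edges from {n34} -> (n1, k=1).
Iteration 2: edges from {n1} -> (n11, k=2).
Iteration 3: no outgoing edges from {n11}; recursion stops.
Total rows emitted: 3.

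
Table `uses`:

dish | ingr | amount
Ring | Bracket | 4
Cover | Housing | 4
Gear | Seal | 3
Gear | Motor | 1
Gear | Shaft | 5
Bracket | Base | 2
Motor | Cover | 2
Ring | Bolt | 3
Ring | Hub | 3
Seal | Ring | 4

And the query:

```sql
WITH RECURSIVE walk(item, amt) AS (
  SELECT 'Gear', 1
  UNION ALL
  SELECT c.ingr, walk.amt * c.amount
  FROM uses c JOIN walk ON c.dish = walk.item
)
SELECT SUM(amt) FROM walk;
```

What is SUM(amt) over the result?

248

Base: (Gear, amt=1).
Iteration 1: components of {Gear} -> Motor = 1*1 = 1, Seal = 1*3 = 3, Shaft = 1*5 = 5.
Iteration 2: components of {Motor,Seal,Shaft} -> Cover = 1*2 = 2, Ring = 3*4 = 12.
Iteration 3: components of {Cover,Ring} -> Bolt = 12*3 = 36, Bracket = 12*4 = 48, Housing = 2*4 = 8, Hub = 12*3 = 36.
Iteration 4: components of {Bolt,Bracket,Housing,Hub} -> Base = 48*2 = 96.
Iteration 5: no further components; recursion stops.
SUM(amt) = 1 + 1 + 3 + 5 + 2 + 12 + 8 + 36 + 36 + 48 + 96 = 248.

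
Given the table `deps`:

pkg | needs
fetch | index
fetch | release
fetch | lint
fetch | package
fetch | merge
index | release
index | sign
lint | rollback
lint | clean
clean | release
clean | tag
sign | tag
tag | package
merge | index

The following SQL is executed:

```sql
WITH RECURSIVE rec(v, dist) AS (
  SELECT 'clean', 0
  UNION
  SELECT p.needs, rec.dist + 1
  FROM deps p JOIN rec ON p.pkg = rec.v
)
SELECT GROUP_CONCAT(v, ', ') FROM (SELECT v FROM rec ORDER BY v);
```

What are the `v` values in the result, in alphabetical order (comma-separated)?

Base: (clean, dist=0).
Iteration 1: edges from {clean} -> (release, dist=1), (tag, dist=1).
Iteration 2: edges from {release,tag} -> (package, dist=2).
Iteration 3: no outgoing edges from {package}; recursion stops.

clean, package, release, tag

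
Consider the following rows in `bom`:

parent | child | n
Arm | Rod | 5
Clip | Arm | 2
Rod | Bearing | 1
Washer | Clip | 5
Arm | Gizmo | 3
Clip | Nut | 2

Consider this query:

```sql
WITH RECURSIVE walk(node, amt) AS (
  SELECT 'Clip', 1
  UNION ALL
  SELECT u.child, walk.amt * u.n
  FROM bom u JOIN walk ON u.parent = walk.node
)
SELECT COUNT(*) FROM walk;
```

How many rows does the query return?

6

Base: (Clip, amt=1).
Iteration 1: components of {Clip} -> Arm = 1*2 = 2, Nut = 1*2 = 2.
Iteration 2: components of {Arm,Nut} -> Gizmo = 2*3 = 6, Rod = 2*5 = 10.
Iteration 3: components of {Gizmo,Rod} -> Bearing = 10*1 = 10.
Iteration 4: no further components; recursion stops.
Total rows emitted: 6.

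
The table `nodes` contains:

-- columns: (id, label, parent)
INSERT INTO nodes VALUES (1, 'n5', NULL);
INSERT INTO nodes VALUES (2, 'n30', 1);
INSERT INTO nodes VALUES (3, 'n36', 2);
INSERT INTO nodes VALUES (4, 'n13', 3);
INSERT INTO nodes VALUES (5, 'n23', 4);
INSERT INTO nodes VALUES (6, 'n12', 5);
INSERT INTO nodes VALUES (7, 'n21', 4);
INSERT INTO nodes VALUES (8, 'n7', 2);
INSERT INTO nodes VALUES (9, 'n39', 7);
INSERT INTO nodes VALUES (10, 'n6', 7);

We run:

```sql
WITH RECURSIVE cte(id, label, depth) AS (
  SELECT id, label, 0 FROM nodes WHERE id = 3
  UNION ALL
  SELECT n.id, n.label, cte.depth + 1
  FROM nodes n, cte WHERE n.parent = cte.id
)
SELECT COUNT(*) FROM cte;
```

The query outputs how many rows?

Base: id=3 (n36) at depth 0.
Iteration 1: rows with parent in {3} -> n13 (id 4, depth 1).
Iteration 2: rows with parent in {4} -> n23 (id 5, depth 2), n21 (id 7, depth 2).
Iteration 3: rows with parent in {5,7} -> n12 (id 6, depth 3), n39 (id 9, depth 3), n6 (id 10, depth 3).
Iteration 4: no rows with parent in {6,9,10}; recursion stops.
Total rows emitted: 7.

7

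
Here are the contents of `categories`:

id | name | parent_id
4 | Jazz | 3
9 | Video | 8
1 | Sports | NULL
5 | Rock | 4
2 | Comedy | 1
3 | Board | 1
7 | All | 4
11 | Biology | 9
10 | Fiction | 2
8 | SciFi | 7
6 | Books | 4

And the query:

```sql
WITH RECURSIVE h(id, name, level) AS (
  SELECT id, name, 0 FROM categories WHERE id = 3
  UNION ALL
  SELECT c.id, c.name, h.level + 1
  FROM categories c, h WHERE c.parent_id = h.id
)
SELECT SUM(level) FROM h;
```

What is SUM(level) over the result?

Base: id=3 (Board) at level 0.
Iteration 1: rows with parent_id in {3} -> Jazz (id 4, level 1).
Iteration 2: rows with parent_id in {4} -> Rock (id 5, level 2), Books (id 6, level 2), All (id 7, level 2).
Iteration 3: rows with parent_id in {5,6,7} -> SciFi (id 8, level 3).
Iteration 4: rows with parent_id in {8} -> Video (id 9, level 4).
Iteration 5: rows with parent_id in {9} -> Biology (id 11, level 5).
Iteration 6: no rows with parent_id in {11}; recursion stops.
SUM(level) = 0 + 1 + 2 + 2 + 2 + 3 + 4 + 5 = 19.

19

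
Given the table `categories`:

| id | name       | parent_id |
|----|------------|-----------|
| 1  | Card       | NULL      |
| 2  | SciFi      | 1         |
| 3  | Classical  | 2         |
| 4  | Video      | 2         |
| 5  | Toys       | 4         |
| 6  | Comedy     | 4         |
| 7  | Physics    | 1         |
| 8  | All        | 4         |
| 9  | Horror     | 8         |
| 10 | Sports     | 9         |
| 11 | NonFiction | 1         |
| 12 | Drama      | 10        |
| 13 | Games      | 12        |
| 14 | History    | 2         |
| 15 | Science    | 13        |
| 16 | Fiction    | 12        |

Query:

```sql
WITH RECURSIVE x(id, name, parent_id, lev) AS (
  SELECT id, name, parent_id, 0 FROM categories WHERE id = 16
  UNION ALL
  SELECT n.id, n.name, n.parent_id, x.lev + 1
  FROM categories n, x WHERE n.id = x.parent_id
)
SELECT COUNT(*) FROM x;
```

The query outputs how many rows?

Base: id=16 (Fiction), parent_id=12, lev 0.
Iteration 1: join on id=12 -> Drama (id 12, parent_id=10, lev 1).
Iteration 2: join on id=10 -> Sports (id 10, parent_id=9, lev 2).
Iteration 3: join on id=9 -> Horror (id 9, parent_id=8, lev 3).
Iteration 4: join on id=8 -> All (id 8, parent_id=4, lev 4).
Iteration 5: join on id=4 -> Video (id 4, parent_id=2, lev 5).
Iteration 6: join on id=2 -> SciFi (id 2, parent_id=1, lev 6).
Iteration 7: join on id=1 -> Card (id 1, parent_id=NULL, lev 7).
Iteration 8: parent_id is NULL; no match; recursion stops.
Total rows emitted: 8.

8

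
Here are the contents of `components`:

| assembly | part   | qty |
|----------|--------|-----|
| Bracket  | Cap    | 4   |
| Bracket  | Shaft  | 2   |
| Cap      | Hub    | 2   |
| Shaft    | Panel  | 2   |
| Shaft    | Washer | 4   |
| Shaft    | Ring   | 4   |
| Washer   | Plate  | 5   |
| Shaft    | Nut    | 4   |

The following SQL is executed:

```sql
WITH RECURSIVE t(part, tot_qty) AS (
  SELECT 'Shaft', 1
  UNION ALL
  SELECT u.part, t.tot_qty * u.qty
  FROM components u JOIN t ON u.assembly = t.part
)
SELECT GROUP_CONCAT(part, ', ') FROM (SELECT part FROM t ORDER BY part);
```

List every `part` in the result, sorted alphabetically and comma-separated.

Base: (Shaft, tot_qty=1).
Iteration 1: components of {Shaft} -> Nut = 1*4 = 4, Panel = 1*2 = 2, Ring = 1*4 = 4, Washer = 1*4 = 4.
Iteration 2: components of {Nut,Panel,Ring,Washer} -> Plate = 4*5 = 20.
Iteration 3: no further components; recursion stops.

Nut, Panel, Plate, Ring, Shaft, Washer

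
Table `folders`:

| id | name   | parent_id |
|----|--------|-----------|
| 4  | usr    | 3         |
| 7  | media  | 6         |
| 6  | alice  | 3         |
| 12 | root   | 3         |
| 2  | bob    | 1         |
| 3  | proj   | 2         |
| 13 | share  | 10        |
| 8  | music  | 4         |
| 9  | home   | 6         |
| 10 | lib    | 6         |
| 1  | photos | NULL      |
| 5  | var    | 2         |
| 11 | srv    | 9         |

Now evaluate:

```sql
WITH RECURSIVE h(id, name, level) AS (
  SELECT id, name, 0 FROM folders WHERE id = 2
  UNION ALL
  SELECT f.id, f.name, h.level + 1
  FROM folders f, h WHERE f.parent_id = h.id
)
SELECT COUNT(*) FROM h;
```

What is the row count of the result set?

Base: id=2 (bob) at level 0.
Iteration 1: rows with parent_id in {2} -> proj (id 3, level 1), var (id 5, level 1).
Iteration 2: rows with parent_id in {3,5} -> usr (id 4, level 2), alice (id 6, level 2), root (id 12, level 2).
Iteration 3: rows with parent_id in {4,6,12} -> media (id 7, level 3), music (id 8, level 3), home (id 9, level 3), lib (id 10, level 3).
Iteration 4: rows with parent_id in {7,8,9,10} -> srv (id 11, level 4), share (id 13, level 4).
Iteration 5: no rows with parent_id in {11,13}; recursion stops.
Total rows emitted: 12.

12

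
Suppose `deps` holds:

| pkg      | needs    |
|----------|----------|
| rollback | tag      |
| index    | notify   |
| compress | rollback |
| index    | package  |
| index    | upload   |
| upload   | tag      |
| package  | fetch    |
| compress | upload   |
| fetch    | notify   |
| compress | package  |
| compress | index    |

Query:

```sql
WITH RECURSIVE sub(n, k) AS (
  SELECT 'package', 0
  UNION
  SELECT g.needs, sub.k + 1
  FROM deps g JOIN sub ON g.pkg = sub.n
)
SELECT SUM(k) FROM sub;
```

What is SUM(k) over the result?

3

Base: (package, k=0).
Iteration 1: edges from {package} -> (fetch, k=1).
Iteration 2: edges from {fetch} -> (notify, k=2).
Iteration 3: no outgoing edges from {notify}; recursion stops.
SUM(k) = 0 + 1 + 2 = 3.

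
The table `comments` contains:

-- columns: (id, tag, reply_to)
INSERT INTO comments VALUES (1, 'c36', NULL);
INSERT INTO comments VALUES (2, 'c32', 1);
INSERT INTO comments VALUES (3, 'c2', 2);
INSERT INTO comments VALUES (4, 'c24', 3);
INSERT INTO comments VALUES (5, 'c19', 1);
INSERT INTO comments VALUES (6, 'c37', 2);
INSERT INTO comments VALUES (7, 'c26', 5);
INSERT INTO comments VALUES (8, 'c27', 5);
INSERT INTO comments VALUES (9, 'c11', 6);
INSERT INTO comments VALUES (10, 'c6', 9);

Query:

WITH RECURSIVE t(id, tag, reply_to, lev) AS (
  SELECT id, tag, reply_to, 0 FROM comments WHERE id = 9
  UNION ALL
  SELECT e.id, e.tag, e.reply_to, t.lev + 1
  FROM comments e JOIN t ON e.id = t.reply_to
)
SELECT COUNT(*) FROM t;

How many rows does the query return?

4

Base: id=9 (c11), reply_to=6, lev 0.
Iteration 1: join on id=6 -> c37 (id 6, reply_to=2, lev 1).
Iteration 2: join on id=2 -> c32 (id 2, reply_to=1, lev 2).
Iteration 3: join on id=1 -> c36 (id 1, reply_to=NULL, lev 3).
Iteration 4: reply_to is NULL; no match; recursion stops.
Total rows emitted: 4.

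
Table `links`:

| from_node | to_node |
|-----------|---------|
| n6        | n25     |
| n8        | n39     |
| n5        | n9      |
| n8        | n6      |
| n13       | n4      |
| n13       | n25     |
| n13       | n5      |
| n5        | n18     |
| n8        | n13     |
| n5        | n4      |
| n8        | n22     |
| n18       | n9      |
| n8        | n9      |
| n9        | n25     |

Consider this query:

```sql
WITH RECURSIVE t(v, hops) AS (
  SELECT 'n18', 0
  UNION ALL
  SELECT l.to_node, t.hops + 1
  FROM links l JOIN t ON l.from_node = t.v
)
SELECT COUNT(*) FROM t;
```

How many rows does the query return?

3

Base: (n18, hops=0).
Iteration 1: edges from {n18} -> (n9, hops=1).
Iteration 2: edges from {n9} -> (n25, hops=2).
Iteration 3: no outgoing edges from {n25}; recursion stops.
Total rows emitted: 3.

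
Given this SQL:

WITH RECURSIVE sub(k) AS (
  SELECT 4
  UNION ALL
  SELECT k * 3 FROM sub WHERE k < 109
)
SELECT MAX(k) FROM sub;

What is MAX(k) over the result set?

Base: k=4.
Iteration 1: 4 < 109 holds -> k = 4 * 3 = 12.
Iteration 2: 12 < 109 holds -> k = 12 * 3 = 36.
Iteration 3: 36 < 109 holds -> k = 36 * 3 = 108.
Iteration 4: 108 < 109 holds -> k = 108 * 3 = 324.
Iteration 5: 324 < 109 fails; recursion stops.
k values: 4, 12, 36, 108, 324; the maximum is 324.

324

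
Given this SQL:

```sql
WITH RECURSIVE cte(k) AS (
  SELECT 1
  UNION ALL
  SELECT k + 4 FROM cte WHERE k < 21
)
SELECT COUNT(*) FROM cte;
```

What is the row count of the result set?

6

Base: k=1.
Iteration 1: 1 < 21 holds -> k = 1 + 4 = 5.
Iteration 2: 5 < 21 holds -> k = 5 + 4 = 9.
Iteration 3: 9 < 21 holds -> k = 9 + 4 = 13.
Iteration 4: 13 < 21 holds -> k = 13 + 4 = 17.
Iteration 5: 17 < 21 holds -> k = 17 + 4 = 21.
Iteration 6: 21 < 21 fails; recursion stops.
Total rows emitted: 6.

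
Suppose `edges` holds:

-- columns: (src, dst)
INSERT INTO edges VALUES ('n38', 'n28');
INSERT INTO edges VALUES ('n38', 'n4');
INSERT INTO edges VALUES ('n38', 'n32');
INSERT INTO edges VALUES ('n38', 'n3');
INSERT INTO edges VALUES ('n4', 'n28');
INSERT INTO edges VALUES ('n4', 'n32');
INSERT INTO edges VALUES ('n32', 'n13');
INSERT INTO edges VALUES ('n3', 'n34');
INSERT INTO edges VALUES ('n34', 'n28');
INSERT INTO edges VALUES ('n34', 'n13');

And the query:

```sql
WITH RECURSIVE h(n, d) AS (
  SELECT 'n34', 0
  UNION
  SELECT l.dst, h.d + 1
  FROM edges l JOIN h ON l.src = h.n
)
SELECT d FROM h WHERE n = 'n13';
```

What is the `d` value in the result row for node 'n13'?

1

Base: (n34, d=0).
Iteration 1: edges from {n34} -> (n13, d=1), (n28, d=1).
Iteration 2: no outgoing edges from {n13,n28}; recursion stops.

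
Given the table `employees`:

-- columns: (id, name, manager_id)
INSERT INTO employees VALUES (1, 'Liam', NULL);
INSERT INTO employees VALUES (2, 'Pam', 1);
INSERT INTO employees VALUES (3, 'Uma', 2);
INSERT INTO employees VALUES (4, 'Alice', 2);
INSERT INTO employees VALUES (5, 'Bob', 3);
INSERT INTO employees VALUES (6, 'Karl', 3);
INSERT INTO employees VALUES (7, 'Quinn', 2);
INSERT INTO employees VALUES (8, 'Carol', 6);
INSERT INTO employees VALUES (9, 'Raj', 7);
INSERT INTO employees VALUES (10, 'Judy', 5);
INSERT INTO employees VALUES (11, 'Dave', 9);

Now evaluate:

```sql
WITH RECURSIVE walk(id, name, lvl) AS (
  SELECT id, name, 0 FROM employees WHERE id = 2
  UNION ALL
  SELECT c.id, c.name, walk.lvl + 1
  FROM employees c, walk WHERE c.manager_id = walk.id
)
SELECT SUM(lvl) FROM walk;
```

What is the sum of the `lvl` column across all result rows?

18

Base: id=2 (Pam) at lvl 0.
Iteration 1: rows with manager_id in {2} -> Uma (id 3, lvl 1), Alice (id 4, lvl 1), Quinn (id 7, lvl 1).
Iteration 2: rows with manager_id in {3,4,7} -> Bob (id 5, lvl 2), Karl (id 6, lvl 2), Raj (id 9, lvl 2).
Iteration 3: rows with manager_id in {5,6,9} -> Carol (id 8, lvl 3), Judy (id 10, lvl 3), Dave (id 11, lvl 3).
Iteration 4: no rows with manager_id in {8,10,11}; recursion stops.
SUM(lvl) = 0 + 1 + 1 + 1 + 2 + 2 + 2 + 3 + 3 + 3 = 18.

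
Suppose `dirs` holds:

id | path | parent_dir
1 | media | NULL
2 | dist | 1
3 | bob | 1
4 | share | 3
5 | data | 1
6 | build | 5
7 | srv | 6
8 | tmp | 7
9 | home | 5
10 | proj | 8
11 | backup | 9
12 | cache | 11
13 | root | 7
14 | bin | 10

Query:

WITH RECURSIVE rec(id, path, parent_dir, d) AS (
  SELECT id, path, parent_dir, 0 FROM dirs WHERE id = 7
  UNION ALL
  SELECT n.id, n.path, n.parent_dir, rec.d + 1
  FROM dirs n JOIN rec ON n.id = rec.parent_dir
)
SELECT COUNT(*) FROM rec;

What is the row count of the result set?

4

Base: id=7 (srv), parent_dir=6, d 0.
Iteration 1: join on id=6 -> build (id 6, parent_dir=5, d 1).
Iteration 2: join on id=5 -> data (id 5, parent_dir=1, d 2).
Iteration 3: join on id=1 -> media (id 1, parent_dir=NULL, d 3).
Iteration 4: parent_dir is NULL; no match; recursion stops.
Total rows emitted: 4.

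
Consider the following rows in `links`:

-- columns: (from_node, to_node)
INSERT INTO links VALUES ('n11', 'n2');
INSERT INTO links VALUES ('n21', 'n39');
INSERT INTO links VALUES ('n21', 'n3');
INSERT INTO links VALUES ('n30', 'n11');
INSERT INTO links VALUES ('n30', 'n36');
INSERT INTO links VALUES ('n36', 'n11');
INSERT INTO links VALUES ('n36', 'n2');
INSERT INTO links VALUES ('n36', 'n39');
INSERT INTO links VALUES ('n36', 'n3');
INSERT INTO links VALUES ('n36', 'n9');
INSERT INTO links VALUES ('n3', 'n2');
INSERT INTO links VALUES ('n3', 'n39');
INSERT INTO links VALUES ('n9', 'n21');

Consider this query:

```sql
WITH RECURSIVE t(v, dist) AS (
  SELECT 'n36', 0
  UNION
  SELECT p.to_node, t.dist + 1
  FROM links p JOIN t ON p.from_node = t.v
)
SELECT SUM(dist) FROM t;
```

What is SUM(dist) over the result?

25

Base: (n36, dist=0).
Iteration 1: edges from {n36} -> (n11, dist=1), (n2, dist=1), (n3, dist=1), (n39, dist=1), (n9, dist=1).
Iteration 2: edges from {n11,n2,n3,n39,n9} -> (n2, dist=2), (n21, dist=2), (n39, dist=2). [UNION drops 1 duplicate row(s)]
Iteration 3: edges from {n2,n21,n39} -> (n3, dist=3), (n39, dist=3).
Iteration 4: edges from {n3,n39} -> (n2, dist=4), (n39, dist=4).
Iteration 5: no outgoing edges from {n2,n39}; recursion stops.
SUM(dist) = 0 + 1 + 1 + 1 + 1 + 1 + 2 + 2 + 2 + 3 + 3 + 4 + 4 = 25.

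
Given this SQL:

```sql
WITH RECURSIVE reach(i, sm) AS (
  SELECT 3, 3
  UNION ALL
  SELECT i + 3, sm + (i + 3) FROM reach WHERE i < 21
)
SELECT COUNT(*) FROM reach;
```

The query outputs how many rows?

Base: i=3, sm=3.
Iteration 1: 3 < 21 holds -> i = 3 + 3 = 6, sm = 3 + 6 = 9.
Iteration 2: 6 < 21 holds -> i = 6 + 3 = 9, sm = 9 + 9 = 18.
Iteration 3: 9 < 21 holds -> i = 9 + 3 = 12, sm = 18 + 12 = 30.
Iteration 4: 12 < 21 holds -> i = 12 + 3 = 15, sm = 30 + 15 = 45.
Iteration 5: 15 < 21 holds -> i = 15 + 3 = 18, sm = 45 + 18 = 63.
Iteration 6: 18 < 21 holds -> i = 18 + 3 = 21, sm = 63 + 21 = 84.
Iteration 7: 21 < 21 fails; recursion stops.
Total rows emitted: 7.

7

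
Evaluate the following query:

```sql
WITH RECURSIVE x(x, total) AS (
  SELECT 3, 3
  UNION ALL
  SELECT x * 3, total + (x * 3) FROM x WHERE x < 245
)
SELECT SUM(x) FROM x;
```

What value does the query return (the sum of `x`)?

Base: x=3, total=3.
Iteration 1: 3 < 245 holds -> x = 3 * 3 = 9, total = 3 + 9 = 12.
Iteration 2: 9 < 245 holds -> x = 9 * 3 = 27, total = 12 + 27 = 39.
Iteration 3: 27 < 245 holds -> x = 27 * 3 = 81, total = 39 + 81 = 120.
Iteration 4: 81 < 245 holds -> x = 81 * 3 = 243, total = 120 + 243 = 363.
Iteration 5: 243 < 245 holds -> x = 243 * 3 = 729, total = 363 + 729 = 1092.
Iteration 6: 729 < 245 fails; recursion stops.
SUM(x) = 3 + 9 + 27 + 81 + 243 + 729 = 1092.

1092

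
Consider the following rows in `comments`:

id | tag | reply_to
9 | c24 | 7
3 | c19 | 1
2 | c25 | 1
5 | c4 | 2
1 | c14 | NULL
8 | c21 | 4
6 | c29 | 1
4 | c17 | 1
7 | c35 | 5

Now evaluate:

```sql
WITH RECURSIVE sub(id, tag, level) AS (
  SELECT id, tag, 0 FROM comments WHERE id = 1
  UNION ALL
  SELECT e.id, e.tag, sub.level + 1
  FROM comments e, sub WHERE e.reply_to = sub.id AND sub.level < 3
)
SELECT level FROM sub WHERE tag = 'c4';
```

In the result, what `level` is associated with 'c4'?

2

Base: id=1 (c14) at level 0.
Iteration 1: rows with reply_to in {1} -> c25 (id 2, level 1), c19 (id 3, level 1), c17 (id 4, level 1), c29 (id 6, level 1).
Iteration 2: rows with reply_to in {2,3,4,6} -> c4 (id 5, level 2), c21 (id 8, level 2).
Iteration 3: rows with reply_to in {5,8} -> c35 (id 7, level 3).
Iteration 4: level < 3 fails for all current rows; recursion stops.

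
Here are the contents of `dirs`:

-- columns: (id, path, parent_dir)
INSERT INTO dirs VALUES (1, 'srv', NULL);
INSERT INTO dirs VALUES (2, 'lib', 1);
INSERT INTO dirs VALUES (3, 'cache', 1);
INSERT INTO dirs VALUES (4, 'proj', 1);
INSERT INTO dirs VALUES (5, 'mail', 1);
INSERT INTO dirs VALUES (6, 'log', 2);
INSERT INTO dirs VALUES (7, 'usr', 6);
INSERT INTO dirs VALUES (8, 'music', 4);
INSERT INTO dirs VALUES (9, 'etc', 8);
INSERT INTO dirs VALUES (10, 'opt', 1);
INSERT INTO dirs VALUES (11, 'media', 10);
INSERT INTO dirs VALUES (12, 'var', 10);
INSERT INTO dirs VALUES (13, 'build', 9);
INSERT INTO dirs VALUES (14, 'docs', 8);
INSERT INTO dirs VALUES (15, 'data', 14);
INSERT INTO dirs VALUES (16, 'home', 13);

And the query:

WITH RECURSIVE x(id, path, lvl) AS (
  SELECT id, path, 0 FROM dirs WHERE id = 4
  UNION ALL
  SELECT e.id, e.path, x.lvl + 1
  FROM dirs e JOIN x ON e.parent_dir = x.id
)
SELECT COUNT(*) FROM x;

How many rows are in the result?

7

Base: id=4 (proj) at lvl 0.
Iteration 1: rows with parent_dir in {4} -> music (id 8, lvl 1).
Iteration 2: rows with parent_dir in {8} -> etc (id 9, lvl 2), docs (id 14, lvl 2).
Iteration 3: rows with parent_dir in {9,14} -> build (id 13, lvl 3), data (id 15, lvl 3).
Iteration 4: rows with parent_dir in {13,15} -> home (id 16, lvl 4).
Iteration 5: no rows with parent_dir in {16}; recursion stops.
Total rows emitted: 7.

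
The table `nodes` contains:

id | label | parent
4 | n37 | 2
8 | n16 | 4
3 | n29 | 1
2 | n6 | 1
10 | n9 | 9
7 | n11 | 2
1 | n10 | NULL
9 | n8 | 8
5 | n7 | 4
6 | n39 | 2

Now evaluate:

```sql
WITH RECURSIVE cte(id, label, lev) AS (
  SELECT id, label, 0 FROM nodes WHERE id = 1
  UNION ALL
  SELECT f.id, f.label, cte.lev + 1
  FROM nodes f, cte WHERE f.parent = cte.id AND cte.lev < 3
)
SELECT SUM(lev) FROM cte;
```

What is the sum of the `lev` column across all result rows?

14

Base: id=1 (n10) at lev 0.
Iteration 1: rows with parent in {1} -> n6 (id 2, lev 1), n29 (id 3, lev 1).
Iteration 2: rows with parent in {2,3} -> n37 (id 4, lev 2), n39 (id 6, lev 2), n11 (id 7, lev 2).
Iteration 3: rows with parent in {4,6,7} -> n7 (id 5, lev 3), n16 (id 8, lev 3).
Iteration 4: lev < 3 fails for all current rows; recursion stops.
SUM(lev) = 0 + 1 + 1 + 2 + 2 + 2 + 3 + 3 = 14.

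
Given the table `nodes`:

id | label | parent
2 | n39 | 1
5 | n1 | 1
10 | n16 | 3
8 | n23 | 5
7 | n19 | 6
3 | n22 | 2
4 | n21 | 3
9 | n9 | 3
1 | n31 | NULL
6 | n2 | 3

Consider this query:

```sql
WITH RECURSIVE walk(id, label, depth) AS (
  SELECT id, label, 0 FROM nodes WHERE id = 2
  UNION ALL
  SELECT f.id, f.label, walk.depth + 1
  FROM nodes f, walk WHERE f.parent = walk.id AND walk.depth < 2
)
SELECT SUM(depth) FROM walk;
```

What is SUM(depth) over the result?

Base: id=2 (n39) at depth 0.
Iteration 1: rows with parent in {2} -> n22 (id 3, depth 1).
Iteration 2: rows with parent in {3} -> n21 (id 4, depth 2), n2 (id 6, depth 2), n9 (id 9, depth 2), n16 (id 10, depth 2).
Iteration 3: depth < 2 fails for all current rows; recursion stops.
SUM(depth) = 0 + 1 + 2 + 2 + 2 + 2 = 9.

9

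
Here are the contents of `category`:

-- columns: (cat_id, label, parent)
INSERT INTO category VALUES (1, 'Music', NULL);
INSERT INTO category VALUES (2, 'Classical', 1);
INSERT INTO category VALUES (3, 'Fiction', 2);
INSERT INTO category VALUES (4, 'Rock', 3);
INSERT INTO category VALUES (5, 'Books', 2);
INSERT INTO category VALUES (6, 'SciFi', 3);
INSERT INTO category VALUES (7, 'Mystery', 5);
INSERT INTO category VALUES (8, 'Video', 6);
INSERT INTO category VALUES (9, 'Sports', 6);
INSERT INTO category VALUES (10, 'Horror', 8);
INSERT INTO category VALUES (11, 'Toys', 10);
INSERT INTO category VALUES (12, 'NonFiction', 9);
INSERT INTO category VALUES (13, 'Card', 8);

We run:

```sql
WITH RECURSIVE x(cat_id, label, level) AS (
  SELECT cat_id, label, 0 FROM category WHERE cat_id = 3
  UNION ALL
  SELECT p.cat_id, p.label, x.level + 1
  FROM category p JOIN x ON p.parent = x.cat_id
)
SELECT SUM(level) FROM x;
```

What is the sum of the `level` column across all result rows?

19

Base: cat_id=3 (Fiction) at level 0.
Iteration 1: rows with parent in {3} -> Rock (id 4, level 1), SciFi (id 6, level 1).
Iteration 2: rows with parent in {4,6} -> Video (id 8, level 2), Sports (id 9, level 2).
Iteration 3: rows with parent in {8,9} -> Horror (id 10, level 3), NonFiction (id 12, level 3), Card (id 13, level 3).
Iteration 4: rows with parent in {10,12,13} -> Toys (id 11, level 4).
Iteration 5: no rows with parent in {11}; recursion stops.
SUM(level) = 0 + 1 + 1 + 2 + 2 + 3 + 3 + 3 + 4 = 19.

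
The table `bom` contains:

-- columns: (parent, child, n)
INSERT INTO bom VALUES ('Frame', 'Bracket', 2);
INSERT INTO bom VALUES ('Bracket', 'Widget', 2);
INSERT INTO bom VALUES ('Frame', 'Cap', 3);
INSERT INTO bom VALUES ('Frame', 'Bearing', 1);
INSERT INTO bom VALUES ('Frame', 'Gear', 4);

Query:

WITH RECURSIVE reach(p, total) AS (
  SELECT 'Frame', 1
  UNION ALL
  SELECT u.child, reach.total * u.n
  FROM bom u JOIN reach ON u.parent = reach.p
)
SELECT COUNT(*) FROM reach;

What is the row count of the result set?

Base: (Frame, total=1).
Iteration 1: components of {Frame} -> Bearing = 1*1 = 1, Bracket = 1*2 = 2, Cap = 1*3 = 3, Gear = 1*4 = 4.
Iteration 2: components of {Bearing,Bracket,Cap,Gear} -> Widget = 2*2 = 4.
Iteration 3: no further components; recursion stops.
Total rows emitted: 6.

6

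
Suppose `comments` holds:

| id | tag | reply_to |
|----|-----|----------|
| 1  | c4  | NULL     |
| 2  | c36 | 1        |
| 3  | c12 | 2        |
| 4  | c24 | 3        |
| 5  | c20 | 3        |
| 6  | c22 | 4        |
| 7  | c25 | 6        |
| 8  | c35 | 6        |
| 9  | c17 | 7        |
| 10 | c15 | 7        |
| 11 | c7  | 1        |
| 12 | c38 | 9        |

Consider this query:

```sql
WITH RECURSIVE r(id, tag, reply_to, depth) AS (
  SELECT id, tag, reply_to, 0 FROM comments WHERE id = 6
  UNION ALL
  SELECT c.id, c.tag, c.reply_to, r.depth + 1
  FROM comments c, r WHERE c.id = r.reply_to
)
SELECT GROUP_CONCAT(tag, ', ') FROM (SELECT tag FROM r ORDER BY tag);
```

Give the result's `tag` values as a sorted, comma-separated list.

c12, c22, c24, c36, c4

Base: id=6 (c22), reply_to=4, depth 0.
Iteration 1: join on id=4 -> c24 (id 4, reply_to=3, depth 1).
Iteration 2: join on id=3 -> c12 (id 3, reply_to=2, depth 2).
Iteration 3: join on id=2 -> c36 (id 2, reply_to=1, depth 3).
Iteration 4: join on id=1 -> c4 (id 1, reply_to=NULL, depth 4).
Iteration 5: reply_to is NULL; no match; recursion stops.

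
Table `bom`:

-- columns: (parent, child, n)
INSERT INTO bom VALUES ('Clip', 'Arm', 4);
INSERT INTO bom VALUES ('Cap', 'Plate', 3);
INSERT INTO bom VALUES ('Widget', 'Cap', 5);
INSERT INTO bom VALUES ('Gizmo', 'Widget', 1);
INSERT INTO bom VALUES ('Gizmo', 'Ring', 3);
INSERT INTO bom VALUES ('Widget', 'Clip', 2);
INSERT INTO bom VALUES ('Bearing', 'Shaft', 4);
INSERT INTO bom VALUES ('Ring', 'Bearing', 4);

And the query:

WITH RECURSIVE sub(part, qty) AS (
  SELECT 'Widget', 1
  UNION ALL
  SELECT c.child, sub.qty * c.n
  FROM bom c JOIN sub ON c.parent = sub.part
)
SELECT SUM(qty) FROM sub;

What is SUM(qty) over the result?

31

Base: (Widget, qty=1).
Iteration 1: components of {Widget} -> Cap = 1*5 = 5, Clip = 1*2 = 2.
Iteration 2: components of {Cap,Clip} -> Arm = 2*4 = 8, Plate = 5*3 = 15.
Iteration 3: no further components; recursion stops.
SUM(qty) = 1 + 5 + 2 + 15 + 8 = 31.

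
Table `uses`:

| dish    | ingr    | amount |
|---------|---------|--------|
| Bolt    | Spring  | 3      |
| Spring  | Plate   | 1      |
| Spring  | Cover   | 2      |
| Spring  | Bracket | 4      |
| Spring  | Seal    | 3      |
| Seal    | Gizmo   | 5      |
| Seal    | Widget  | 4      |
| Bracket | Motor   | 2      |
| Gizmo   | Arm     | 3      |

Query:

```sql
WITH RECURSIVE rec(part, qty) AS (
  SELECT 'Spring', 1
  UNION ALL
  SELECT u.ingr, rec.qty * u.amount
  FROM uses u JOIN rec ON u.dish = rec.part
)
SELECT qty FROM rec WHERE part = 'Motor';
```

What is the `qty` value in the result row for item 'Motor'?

8

Base: (Spring, qty=1).
Iteration 1: components of {Spring} -> Bracket = 1*4 = 4, Cover = 1*2 = 2, Plate = 1*1 = 1, Seal = 1*3 = 3.
Iteration 2: components of {Bracket,Cover,Plate,Seal} -> Gizmo = 3*5 = 15, Motor = 4*2 = 8, Widget = 3*4 = 12.
Iteration 3: components of {Gizmo,Motor,Widget} -> Arm = 15*3 = 45.
Iteration 4: no further components; recursion stops.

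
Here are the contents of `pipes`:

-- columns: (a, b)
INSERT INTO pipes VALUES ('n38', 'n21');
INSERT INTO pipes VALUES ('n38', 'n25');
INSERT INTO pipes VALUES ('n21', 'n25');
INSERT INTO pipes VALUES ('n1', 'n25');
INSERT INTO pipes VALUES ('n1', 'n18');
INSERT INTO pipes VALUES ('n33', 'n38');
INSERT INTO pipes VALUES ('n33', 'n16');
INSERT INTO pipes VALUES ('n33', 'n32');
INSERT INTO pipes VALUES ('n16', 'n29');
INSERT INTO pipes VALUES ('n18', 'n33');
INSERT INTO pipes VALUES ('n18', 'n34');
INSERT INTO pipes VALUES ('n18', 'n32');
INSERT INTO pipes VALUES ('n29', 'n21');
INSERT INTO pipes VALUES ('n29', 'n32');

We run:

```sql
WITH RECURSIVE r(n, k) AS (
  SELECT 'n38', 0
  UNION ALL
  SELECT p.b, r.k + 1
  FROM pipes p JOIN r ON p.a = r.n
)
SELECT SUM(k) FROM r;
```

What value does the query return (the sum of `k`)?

Base: (n38, k=0).
Iteration 1: edges from {n38} -> (n21, k=1), (n25, k=1).
Iteration 2: edges from {n21,n25} -> (n25, k=2).
Iteration 3: no outgoing edges from {n25}; recursion stops.
SUM(k) = 0 + 1 + 1 + 2 = 4.

4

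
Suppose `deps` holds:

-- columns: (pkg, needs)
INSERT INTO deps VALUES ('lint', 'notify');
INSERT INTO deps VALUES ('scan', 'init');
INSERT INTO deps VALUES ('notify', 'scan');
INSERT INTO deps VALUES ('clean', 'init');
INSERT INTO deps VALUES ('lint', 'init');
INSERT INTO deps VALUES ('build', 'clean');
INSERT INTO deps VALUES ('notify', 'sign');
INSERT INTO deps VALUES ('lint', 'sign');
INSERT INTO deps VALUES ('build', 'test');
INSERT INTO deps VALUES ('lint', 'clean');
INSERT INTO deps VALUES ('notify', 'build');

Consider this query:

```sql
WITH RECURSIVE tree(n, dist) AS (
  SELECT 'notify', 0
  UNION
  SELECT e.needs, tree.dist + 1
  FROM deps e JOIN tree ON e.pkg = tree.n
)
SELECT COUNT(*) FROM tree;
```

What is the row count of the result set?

8

Base: (notify, dist=0).
Iteration 1: edges from {notify} -> (build, dist=1), (scan, dist=1), (sign, dist=1).
Iteration 2: edges from {build,scan,sign} -> (clean, dist=2), (init, dist=2), (test, dist=2).
Iteration 3: edges from {clean,init,test} -> (init, dist=3).
Iteration 4: no outgoing edges from {init}; recursion stops.
Total rows emitted: 8.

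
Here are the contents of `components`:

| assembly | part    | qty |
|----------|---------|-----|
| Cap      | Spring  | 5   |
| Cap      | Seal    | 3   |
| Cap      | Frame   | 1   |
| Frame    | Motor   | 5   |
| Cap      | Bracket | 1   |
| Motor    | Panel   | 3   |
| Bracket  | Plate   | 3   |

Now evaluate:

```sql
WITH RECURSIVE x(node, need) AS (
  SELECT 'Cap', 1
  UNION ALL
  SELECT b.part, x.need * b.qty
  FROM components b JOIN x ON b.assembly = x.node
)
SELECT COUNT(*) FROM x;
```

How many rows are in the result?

8

Base: (Cap, need=1).
Iteration 1: components of {Cap} -> Bracket = 1*1 = 1, Frame = 1*1 = 1, Seal = 1*3 = 3, Spring = 1*5 = 5.
Iteration 2: components of {Bracket,Frame,Seal,Spring} -> Motor = 1*5 = 5, Plate = 1*3 = 3.
Iteration 3: components of {Motor,Plate} -> Panel = 5*3 = 15.
Iteration 4: no further components; recursion stops.
Total rows emitted: 8.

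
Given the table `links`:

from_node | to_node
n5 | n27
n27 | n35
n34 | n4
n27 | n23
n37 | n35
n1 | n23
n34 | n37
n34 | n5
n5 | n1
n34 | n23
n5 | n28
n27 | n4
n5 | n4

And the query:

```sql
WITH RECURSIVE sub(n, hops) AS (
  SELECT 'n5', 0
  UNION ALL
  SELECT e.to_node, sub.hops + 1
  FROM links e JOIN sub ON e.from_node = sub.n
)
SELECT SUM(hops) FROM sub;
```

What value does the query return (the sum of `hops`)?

Base: (n5, hops=0).
Iteration 1: edges from {n5} -> (n1, hops=1), (n27, hops=1), (n28, hops=1), (n4, hops=1).
Iteration 2: edges from {n1,n27,n28,n4} -> (n23, hops=2) x2, (n35, hops=2), (n4, hops=2). [UNION ALL keeps all 4 new rows, including repeats]
Iteration 3: no outgoing edges from {n23,n35,n4}; recursion stops.
SUM(hops) = 0 + 1 + 1 + 1 + 1 + 2 + 2 + 2 + 2 = 12.

12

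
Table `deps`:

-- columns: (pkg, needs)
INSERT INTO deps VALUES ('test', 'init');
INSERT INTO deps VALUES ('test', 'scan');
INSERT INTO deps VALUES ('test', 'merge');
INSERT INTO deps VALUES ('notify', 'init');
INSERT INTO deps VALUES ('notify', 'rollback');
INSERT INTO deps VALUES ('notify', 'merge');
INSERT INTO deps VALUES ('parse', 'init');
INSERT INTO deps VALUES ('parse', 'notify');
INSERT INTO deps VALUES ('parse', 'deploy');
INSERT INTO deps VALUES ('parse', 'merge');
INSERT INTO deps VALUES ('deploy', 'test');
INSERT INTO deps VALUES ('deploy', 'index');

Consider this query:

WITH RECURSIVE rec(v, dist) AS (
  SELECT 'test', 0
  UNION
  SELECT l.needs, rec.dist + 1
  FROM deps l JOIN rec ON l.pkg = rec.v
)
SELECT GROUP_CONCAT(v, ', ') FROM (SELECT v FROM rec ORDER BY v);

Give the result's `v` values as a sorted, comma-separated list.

Base: (test, dist=0).
Iteration 1: edges from {test} -> (init, dist=1), (merge, dist=1), (scan, dist=1).
Iteration 2: no outgoing edges from {init,merge,scan}; recursion stops.

init, merge, scan, test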